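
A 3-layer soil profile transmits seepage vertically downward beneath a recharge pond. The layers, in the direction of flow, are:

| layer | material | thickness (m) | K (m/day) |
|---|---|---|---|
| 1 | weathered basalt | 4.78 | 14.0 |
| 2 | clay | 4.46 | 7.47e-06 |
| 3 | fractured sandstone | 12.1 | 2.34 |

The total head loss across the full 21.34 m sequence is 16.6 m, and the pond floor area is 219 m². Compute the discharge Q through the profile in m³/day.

Flow is perpendicular to layering, so the layers act in series and the equivalent K is the thickness-weighted harmonic mean.
Total thickness L = 4.78 + 4.46 + 12.1 = 21.34 m.
Σ(b_i/K_i) = 4.78/14.0 + 4.46/7.47e-06 + 12.1/2.34 = 5.971e+05 d.
K_eq = L / Σ(b_i/K_i) = 21.34 / 5.971e+05 = 3.574e-05 m/day.
Q = K_eq · A · (Δh/L) = 3.574e-05 × 219 × (16.6/21.34) = 0.006089 m³/day.

0.00609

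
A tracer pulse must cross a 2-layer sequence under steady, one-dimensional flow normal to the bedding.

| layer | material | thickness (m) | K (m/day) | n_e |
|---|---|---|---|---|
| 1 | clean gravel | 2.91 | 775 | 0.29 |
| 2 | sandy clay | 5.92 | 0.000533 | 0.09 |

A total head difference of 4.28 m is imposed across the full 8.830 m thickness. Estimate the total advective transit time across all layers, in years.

With flow normal to the layers, continuity requires the same specific discharge q through every layer.
Σ(b_i/K_i) = 2.91/775 + 5.92/0.000533 = 11107 d.
q = Δh / Σ(b_i/K_i) = 4.28 / 11107 = 0.0003853 m/day.
In each layer the seepage velocity is v_i = q/n_i, so the layer transit time is t_i = b_i·n_i / q:
  layer 1 (clean gravel): t_1 = 2.91 × 0.29 / 0.0003853 = 2190 d
  layer 2 (sandy clay): t_2 = 5.92 × 0.09 / 0.0003853 = 1383 d
Total t = Σ t_i = 3573 days = 9.781 years.

9.78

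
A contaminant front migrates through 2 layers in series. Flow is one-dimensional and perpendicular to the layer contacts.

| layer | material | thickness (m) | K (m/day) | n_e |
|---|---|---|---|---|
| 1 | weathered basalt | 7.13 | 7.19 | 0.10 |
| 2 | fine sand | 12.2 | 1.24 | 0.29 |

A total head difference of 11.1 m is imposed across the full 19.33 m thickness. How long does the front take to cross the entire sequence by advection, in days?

4.15

With flow normal to the layers, continuity requires the same specific discharge q through every layer.
Σ(b_i/K_i) = 7.13/7.19 + 12.2/1.24 = 10.83 d.
q = Δh / Σ(b_i/K_i) = 11.1 / 10.83 = 1.025 m/day.
In each layer the seepage velocity is v_i = q/n_i, so the layer transit time is t_i = b_i·n_i / q:
  layer 1 (weathered basalt): t_1 = 7.13 × 0.10 / 1.025 = 0.6957 d
  layer 2 (fine sand): t_2 = 12.2 × 0.29 / 1.025 = 3.452 d
Total t = Σ t_i = 4.148 days.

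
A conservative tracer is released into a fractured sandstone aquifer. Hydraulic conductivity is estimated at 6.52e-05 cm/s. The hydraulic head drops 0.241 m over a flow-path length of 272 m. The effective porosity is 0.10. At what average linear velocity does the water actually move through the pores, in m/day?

0.000499

Convert K: 6.52e-05 cm/s × 864 = 0.05633 m/day.
Hydraulic gradient i = Δh / L = 0.241 / 272 = 0.0008860.
Darcy flux q = K · i = 0.05633 × 0.0008860 = 4.991e-05 m/day.
Seepage velocity v = q / n_e = 4.991e-05 / 0.10 = 0.0004991 m/day.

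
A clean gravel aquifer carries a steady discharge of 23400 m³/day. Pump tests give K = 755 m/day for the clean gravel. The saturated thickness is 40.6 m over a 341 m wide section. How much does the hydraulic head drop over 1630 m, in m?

Cross-sectional area A = 341 × 40.6 = 13845 m².
From Q = K·A·i, i = Q / (K·A) = 23400 / (755.0 × 13845) = 0.002239.
Head loss Δh = i · L = 0.002239 × 1630 = 3.649 m.

3.65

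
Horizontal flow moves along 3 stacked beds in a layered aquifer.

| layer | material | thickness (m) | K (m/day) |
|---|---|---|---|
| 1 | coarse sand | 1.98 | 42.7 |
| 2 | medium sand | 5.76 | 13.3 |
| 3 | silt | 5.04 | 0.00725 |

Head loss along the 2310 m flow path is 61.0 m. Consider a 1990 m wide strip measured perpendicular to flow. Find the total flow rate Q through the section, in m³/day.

Flow is parallel to layering, so each bed carries its own Darcy discharge and the transmissivities add.
Σ(K_i·b_i) = 42.7×1.98 + 13.3×5.76 + 0.00725×5.04 = 161.2 m²/day.
Hydraulic gradient i = Δh / L = 61.0 / 2310 = 0.02641.
Q = Σ(K_i·b_i) · W · i = 161.2 × 1990 × 0.02641 = 8471 m³/day.

8470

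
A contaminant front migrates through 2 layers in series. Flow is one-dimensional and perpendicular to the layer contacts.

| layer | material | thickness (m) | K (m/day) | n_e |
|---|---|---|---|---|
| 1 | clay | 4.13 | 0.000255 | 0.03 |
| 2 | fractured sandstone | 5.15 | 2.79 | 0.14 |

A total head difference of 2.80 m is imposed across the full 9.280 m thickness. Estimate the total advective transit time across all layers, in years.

13.4

With flow normal to the layers, continuity requires the same specific discharge q through every layer.
Σ(b_i/K_i) = 4.13/0.000255 + 5.15/2.79 = 16198 d.
q = Δh / Σ(b_i/K_i) = 2.80 / 16198 = 0.0001729 m/day.
In each layer the seepage velocity is v_i = q/n_i, so the layer transit time is t_i = b_i·n_i / q:
  layer 1 (clay): t_1 = 4.13 × 0.03 / 0.0001729 = 716.8 d
  layer 2 (fractured sandstone): t_2 = 5.15 × 0.14 / 0.0001729 = 4171 d
Total t = Σ t_i = 4888 days = 13.38 years.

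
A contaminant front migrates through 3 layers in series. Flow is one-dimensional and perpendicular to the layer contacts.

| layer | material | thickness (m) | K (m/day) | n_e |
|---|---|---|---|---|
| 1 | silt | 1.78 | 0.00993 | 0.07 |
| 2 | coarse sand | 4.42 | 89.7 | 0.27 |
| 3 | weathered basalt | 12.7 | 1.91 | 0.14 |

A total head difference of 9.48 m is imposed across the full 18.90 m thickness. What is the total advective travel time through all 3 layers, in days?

60.7

With flow normal to the layers, continuity requires the same specific discharge q through every layer.
Σ(b_i/K_i) = 1.78/0.00993 + 4.42/89.7 + 12.7/1.91 = 186.0 d.
q = Δh / Σ(b_i/K_i) = 9.48 / 186.0 = 0.05098 m/day.
In each layer the seepage velocity is v_i = q/n_i, so the layer transit time is t_i = b_i·n_i / q:
  layer 1 (silt): t_1 = 1.78 × 0.07 / 0.05098 = 2.444 d
  layer 2 (coarse sand): t_2 = 4.42 × 0.27 / 0.05098 = 23.41 d
  layer 3 (weathered basalt): t_3 = 12.7 × 0.14 / 0.05098 = 34.88 d
Total t = Σ t_i = 60.73 days.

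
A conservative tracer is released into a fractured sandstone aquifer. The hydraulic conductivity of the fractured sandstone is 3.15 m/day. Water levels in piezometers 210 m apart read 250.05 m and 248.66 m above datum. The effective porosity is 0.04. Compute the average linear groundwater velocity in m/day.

0.521

Hydraulic gradient i = (250.05 − 248.66) / 210 = 1.39 / 210 = 0.006619.
Darcy flux q = K · i = 3.150 × 0.006619 = 0.02085 m/day.
Seepage velocity v = q / n_e = 0.02085 / 0.04 = 0.5212 m/day.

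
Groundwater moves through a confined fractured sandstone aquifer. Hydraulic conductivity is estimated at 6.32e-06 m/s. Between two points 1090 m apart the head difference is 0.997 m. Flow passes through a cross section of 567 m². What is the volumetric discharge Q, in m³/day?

0.283

Convert K: 6.32e-06 m/s × 86400 = 0.5460 m/day.
Hydraulic gradient i = Δh / L = 0.997 / 1090 = 0.0009147.
Darcy's law: Q = K · A · i = 0.5460 × 567.0 × 0.0009147 = 0.2832 m³/day.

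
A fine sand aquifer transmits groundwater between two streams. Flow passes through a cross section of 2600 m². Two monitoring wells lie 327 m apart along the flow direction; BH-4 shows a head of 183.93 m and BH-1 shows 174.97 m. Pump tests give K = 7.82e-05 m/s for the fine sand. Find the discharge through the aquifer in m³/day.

481

Convert K: 7.82e-05 m/s × 86400 = 6.756 m/day.
Hydraulic gradient i = (183.93 − 174.97) / 327 = 8.96 / 327 = 0.02740.
Darcy's law: Q = K · A · i = 6.756 × 2600 × 0.02740 = 481.3 m³/day.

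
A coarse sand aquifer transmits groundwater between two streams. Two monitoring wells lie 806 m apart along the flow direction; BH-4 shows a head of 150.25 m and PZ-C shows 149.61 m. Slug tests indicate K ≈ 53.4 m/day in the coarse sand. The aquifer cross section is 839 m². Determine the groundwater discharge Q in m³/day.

Hydraulic gradient i = (150.25 − 149.61) / 806 = 0.64 / 806 = 0.0007940.
Darcy's law: Q = K · A · i = 53.40 × 839.0 × 0.0007940 = 35.58 m³/day.

35.6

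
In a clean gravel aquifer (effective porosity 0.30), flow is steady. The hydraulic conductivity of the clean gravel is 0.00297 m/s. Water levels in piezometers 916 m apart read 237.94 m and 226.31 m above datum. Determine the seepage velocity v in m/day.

10.9

Convert K: 0.00297 m/s × 86400 = 256.6 m/day.
Hydraulic gradient i = (237.94 − 226.31) / 916 = 11.63 / 916 = 0.01270.
Darcy flux q = K · i = 256.6 × 0.01270 = 3.258 m/day.
Seepage velocity v = q / n_e = 3.258 / 0.30 = 10.86 m/day.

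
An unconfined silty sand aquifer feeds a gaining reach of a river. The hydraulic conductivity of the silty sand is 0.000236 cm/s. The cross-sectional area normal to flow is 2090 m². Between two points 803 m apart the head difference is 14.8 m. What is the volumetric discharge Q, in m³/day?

7.85

Convert K: 0.000236 cm/s × 864 = 0.2039 m/day.
Hydraulic gradient i = Δh / L = 14.8 / 803 = 0.01843.
Darcy's law: Q = K · A · i = 0.2039 × 2090 × 0.01843 = 7.854 m³/day.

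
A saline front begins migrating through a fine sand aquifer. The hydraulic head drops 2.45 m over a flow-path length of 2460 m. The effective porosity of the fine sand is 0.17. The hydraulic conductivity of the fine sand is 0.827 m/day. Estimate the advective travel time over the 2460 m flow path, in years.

Hydraulic gradient i = Δh / L = 2.45 / 2460 = 0.0009959.
Darcy flux q = K · i = 0.8270 × 0.0009959 = 0.0008236 m/day.
Seepage velocity v = q / n_e = 0.0008236 / 0.17 = 0.004845 m/day.
Travel time t = L / v = 2460 / 0.004845 = 5.077e+05 days = 1390 years.

1390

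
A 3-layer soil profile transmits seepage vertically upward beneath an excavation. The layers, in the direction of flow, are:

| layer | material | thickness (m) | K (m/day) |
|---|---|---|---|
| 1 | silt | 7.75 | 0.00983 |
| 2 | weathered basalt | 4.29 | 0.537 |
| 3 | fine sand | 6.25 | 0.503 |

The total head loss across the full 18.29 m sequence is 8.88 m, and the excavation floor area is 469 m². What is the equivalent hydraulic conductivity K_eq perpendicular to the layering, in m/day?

0.0226

Flow is perpendicular to layering, so the layers act in series and the equivalent K is the thickness-weighted harmonic mean.
Total thickness L = 7.75 + 4.29 + 6.25 = 18.29 m.
Σ(b_i/K_i) = 7.75/0.00983 + 4.29/0.537 + 6.25/0.503 = 808.8 d.
K_eq = L / Σ(b_i/K_i) = 18.29 / 808.8 = 0.02261 m/day.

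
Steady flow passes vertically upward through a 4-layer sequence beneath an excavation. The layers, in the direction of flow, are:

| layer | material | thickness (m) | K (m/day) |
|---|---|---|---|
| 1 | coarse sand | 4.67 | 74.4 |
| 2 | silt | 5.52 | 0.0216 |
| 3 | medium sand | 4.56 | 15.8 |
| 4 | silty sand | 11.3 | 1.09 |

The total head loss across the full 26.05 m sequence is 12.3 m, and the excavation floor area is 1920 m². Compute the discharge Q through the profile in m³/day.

Flow is perpendicular to layering, so the layers act in series and the equivalent K is the thickness-weighted harmonic mean.
Total thickness L = 4.67 + 5.52 + 4.56 + 11.3 = 26.05 m.
Σ(b_i/K_i) = 4.67/74.4 + 5.52/0.0216 + 4.56/15.8 + 11.3/1.09 = 266.3 d.
K_eq = L / Σ(b_i/K_i) = 26.05 / 266.3 = 0.09783 m/day.
Q = K_eq · A · (Δh/L) = 0.09783 × 1920 × (12.3/26.05) = 88.69 m³/day.

88.7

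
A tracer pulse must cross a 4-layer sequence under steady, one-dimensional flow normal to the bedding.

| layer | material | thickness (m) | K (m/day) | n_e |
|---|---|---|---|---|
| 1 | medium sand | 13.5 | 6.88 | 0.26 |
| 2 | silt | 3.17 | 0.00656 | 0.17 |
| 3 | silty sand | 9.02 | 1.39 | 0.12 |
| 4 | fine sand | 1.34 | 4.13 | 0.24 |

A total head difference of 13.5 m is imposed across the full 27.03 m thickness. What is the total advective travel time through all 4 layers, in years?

0.544

With flow normal to the layers, continuity requires the same specific discharge q through every layer.
Σ(b_i/K_i) = 13.5/6.88 + 3.17/0.00656 + 9.02/1.39 + 1.34/4.13 = 492.0 d.
q = Δh / Σ(b_i/K_i) = 13.5 / 492.0 = 0.02744 m/day.
In each layer the seepage velocity is v_i = q/n_i, so the layer transit time is t_i = b_i·n_i / q:
  layer 1 (medium sand): t_1 = 13.5 × 0.26 / 0.02744 = 127.9 d
  layer 2 (silt): t_2 = 3.17 × 0.17 / 0.02744 = 19.64 d
  layer 3 (silty sand): t_3 = 9.02 × 0.12 / 0.02744 = 39.45 d
  layer 4 (fine sand): t_4 = 1.34 × 0.24 / 0.02744 = 11.72 d
Total t = Σ t_i = 198.7 days = 0.5441 years.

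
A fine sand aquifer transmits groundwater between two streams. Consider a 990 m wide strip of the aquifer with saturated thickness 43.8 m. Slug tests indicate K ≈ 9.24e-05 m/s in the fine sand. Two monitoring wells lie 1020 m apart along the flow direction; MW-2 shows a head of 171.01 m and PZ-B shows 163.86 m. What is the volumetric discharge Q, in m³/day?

Convert K: 9.24e-05 m/s × 86400 = 7.983 m/day.
Cross-sectional area A = 990 × 43.8 = 43362 m².
Hydraulic gradient i = (171.01 − 163.86) / 1020 = 7.15 / 1020 = 0.007010.
Darcy's law: Q = K · A · i = 7.983 × 43362 × 0.007010 = 2427 m³/day.

2430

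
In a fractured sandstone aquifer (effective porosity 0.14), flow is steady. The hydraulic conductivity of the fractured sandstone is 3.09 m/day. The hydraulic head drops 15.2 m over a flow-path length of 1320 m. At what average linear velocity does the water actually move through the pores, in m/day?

Hydraulic gradient i = Δh / L = 15.2 / 1320 = 0.01152.
Darcy flux q = K · i = 3.090 × 0.01152 = 0.03558 m/day.
Seepage velocity v = q / n_e = 0.03558 / 0.14 = 0.2542 m/day.

0.254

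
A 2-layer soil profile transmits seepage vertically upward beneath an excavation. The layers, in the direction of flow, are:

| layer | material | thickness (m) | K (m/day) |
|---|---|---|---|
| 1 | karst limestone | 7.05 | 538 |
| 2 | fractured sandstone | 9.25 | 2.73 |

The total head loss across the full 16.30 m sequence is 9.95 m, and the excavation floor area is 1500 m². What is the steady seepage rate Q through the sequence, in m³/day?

Flow is perpendicular to layering, so the layers act in series and the equivalent K is the thickness-weighted harmonic mean.
Total thickness L = 7.05 + 9.25 = 16.30 m.
Σ(b_i/K_i) = 7.05/538 + 9.25/2.73 = 3.401 d.
K_eq = L / Σ(b_i/K_i) = 16.30 / 3.401 = 4.792 m/day.
Q = K_eq · A · (Δh/L) = 4.792 × 1500 × (9.95/16.30) = 4388 m³/day.

4390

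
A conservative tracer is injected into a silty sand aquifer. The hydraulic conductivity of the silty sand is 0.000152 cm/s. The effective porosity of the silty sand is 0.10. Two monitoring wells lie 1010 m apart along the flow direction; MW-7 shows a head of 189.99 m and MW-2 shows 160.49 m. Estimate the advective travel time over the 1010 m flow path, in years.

Convert K: 0.000152 cm/s × 864 = 0.1313 m/day.
Hydraulic gradient i = (189.99 − 160.49) / 1010 = 29.5 / 1010 = 0.02921.
Darcy flux q = K · i = 0.1313 × 0.02921 = 0.003836 m/day.
Seepage velocity v = q / n_e = 0.003836 / 0.10 = 0.03836 m/day.
Travel time t = L / v = 1010 / 0.03836 = 26331 days = 72.09 years.

72.1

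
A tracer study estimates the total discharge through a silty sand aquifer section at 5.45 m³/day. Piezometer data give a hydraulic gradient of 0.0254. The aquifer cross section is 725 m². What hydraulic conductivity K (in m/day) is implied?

0.296

Hydraulic gradient i = 0.0254.
From Q = K·A·i, K = Q / (A·i) = 5.45 / (725.0 × 0.02540) = 0.2960 m/day.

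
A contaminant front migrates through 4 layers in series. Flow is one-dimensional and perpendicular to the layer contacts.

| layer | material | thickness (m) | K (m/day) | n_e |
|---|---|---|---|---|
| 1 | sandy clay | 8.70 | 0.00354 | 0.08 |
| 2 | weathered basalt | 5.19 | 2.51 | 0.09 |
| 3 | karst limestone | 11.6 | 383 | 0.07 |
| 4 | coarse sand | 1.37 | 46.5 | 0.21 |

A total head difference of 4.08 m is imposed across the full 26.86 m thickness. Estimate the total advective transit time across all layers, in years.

3.73

With flow normal to the layers, continuity requires the same specific discharge q through every layer.
Σ(b_i/K_i) = 8.70/0.00354 + 5.19/2.51 + 11.6/383 + 1.37/46.5 = 2460 d.
q = Δh / Σ(b_i/K_i) = 4.08 / 2460 = 0.001659 m/day.
In each layer the seepage velocity is v_i = q/n_i, so the layer transit time is t_i = b_i·n_i / q:
  layer 1 (sandy clay): t_1 = 8.70 × 0.08 / 0.001659 = 419.6 d
  layer 2 (weathered basalt): t_2 = 5.19 × 0.09 / 0.001659 = 281.6 d
  layer 3 (karst limestone): t_3 = 11.6 × 0.07 / 0.001659 = 489.5 d
  layer 4 (coarse sand): t_4 = 1.37 × 0.21 / 0.001659 = 173.4 d
Total t = Σ t_i = 1364 days = 3.735 years.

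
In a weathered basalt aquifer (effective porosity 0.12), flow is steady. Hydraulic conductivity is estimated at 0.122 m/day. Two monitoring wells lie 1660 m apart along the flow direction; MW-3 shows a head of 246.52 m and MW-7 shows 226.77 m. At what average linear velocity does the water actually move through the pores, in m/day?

0.0121

Hydraulic gradient i = (246.52 − 226.77) / 1660 = 19.75 / 1660 = 0.01190.
Darcy flux q = K · i = 0.1220 × 0.01190 = 0.001452 m/day.
Seepage velocity v = q / n_e = 0.001452 / 0.12 = 0.01210 m/day.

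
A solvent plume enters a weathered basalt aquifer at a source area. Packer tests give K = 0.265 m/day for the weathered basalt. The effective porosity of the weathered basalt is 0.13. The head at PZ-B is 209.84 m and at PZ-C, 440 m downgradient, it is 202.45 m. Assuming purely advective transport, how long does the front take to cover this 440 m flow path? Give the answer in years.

Hydraulic gradient i = (209.84 − 202.45) / 440 = 7.39 / 440 = 0.01680.
Darcy flux q = K · i = 0.2650 × 0.01680 = 0.004451 m/day.
Seepage velocity v = q / n_e = 0.004451 / 0.13 = 0.03424 m/day.
Travel time t = L / v = 440 / 0.03424 = 12852 days = 35.19 years.

35.2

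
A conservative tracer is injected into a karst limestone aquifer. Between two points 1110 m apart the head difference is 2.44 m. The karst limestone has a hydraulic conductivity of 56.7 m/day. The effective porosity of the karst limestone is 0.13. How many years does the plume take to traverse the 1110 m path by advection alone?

3.17

Hydraulic gradient i = Δh / L = 2.44 / 1110 = 0.002198.
Darcy flux q = K · i = 56.70 × 0.002198 = 0.1246 m/day.
Seepage velocity v = q / n_e = 0.1246 / 0.13 = 0.9588 m/day.
Travel time t = L / v = 1110 / 0.9588 = 1158 days = 3.170 years.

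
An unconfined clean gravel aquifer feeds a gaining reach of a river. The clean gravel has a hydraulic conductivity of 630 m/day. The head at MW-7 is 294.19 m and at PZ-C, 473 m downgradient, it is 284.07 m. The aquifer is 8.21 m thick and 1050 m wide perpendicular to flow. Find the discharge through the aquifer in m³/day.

116000

Cross-sectional area A = 1050 × 8.21 = 8620 m².
Hydraulic gradient i = (294.19 − 284.07) / 473 = 10.12 / 473 = 0.02140.
Darcy's law: Q = K · A · i = 630.0 × 8620 × 0.02140 = 1.162e+05 m³/day.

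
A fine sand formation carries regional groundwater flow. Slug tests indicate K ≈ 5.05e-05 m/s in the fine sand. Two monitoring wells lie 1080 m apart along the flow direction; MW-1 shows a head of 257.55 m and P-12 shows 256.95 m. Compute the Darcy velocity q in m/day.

Convert K: 5.05e-05 m/s × 86400 = 4.363 m/day.
Hydraulic gradient i = (257.55 − 256.95) / 1080 = 0.6 / 1080 = 0.0005556.
Specific discharge q = K · i = 4.363 × 0.0005556 = 0.002424 m/day.

0.00242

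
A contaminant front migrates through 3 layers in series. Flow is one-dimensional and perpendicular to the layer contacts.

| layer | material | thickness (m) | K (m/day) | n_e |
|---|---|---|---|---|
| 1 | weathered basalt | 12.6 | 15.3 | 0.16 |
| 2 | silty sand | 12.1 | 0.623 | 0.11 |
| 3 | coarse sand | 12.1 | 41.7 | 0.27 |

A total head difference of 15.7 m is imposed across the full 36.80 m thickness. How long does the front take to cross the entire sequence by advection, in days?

With flow normal to the layers, continuity requires the same specific discharge q through every layer.
Σ(b_i/K_i) = 12.6/15.3 + 12.1/0.623 + 12.1/41.7 = 20.54 d.
q = Δh / Σ(b_i/K_i) = 15.7 / 20.54 = 0.7645 m/day.
In each layer the seepage velocity is v_i = q/n_i, so the layer transit time is t_i = b_i·n_i / q:
  layer 1 (weathered basalt): t_1 = 12.6 × 0.16 / 0.7645 = 2.637 d
  layer 2 (silty sand): t_2 = 12.1 × 0.11 / 0.7645 = 1.741 d
  layer 3 (coarse sand): t_3 = 12.1 × 0.27 / 0.7645 = 4.273 d
Total t = Σ t_i = 8.651 days.

8.65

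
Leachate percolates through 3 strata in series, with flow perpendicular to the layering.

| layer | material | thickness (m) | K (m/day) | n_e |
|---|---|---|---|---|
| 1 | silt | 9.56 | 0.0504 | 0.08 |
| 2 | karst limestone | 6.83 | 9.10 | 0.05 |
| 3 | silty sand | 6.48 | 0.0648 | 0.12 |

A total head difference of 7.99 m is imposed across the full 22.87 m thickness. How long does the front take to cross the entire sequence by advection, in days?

68.5

With flow normal to the layers, continuity requires the same specific discharge q through every layer.
Σ(b_i/K_i) = 9.56/0.0504 + 6.83/9.10 + 6.48/0.0648 = 290.4 d.
q = Δh / Σ(b_i/K_i) = 7.99 / 290.4 = 0.02751 m/day.
In each layer the seepage velocity is v_i = q/n_i, so the layer transit time is t_i = b_i·n_i / q:
  layer 1 (silt): t_1 = 9.56 × 0.08 / 0.02751 = 27.80 d
  layer 2 (karst limestone): t_2 = 6.83 × 0.05 / 0.02751 = 12.41 d
  layer 3 (silty sand): t_3 = 6.48 × 0.12 / 0.02751 = 28.27 d
Total t = Σ t_i = 68.48 days.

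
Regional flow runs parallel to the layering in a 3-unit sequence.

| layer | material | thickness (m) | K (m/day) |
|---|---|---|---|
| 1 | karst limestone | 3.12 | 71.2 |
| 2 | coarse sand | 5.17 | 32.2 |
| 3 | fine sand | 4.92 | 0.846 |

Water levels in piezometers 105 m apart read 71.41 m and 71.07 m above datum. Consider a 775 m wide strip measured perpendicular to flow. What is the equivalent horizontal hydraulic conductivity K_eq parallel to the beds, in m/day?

Flow is parallel to layering, so each bed carries its own Darcy discharge and the transmissivities add.
Σ(K_i·b_i) = 71.2×3.12 + 32.2×5.17 + 0.846×4.92 = 392.8 m²/day.
Total thickness b = 13.21 m, so K_eq = Σ(K_i·b_i)/b = 29.73 m/day.

29.7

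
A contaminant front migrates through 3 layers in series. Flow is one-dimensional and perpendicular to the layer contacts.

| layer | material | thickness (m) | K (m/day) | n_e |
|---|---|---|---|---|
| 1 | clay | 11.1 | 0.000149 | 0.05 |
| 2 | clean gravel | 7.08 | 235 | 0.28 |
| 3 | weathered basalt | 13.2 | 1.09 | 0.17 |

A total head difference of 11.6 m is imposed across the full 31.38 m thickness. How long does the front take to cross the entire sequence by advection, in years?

84.1

With flow normal to the layers, continuity requires the same specific discharge q through every layer.
Σ(b_i/K_i) = 11.1/0.000149 + 7.08/235 + 13.2/1.09 = 74509 d.
q = Δh / Σ(b_i/K_i) = 11.6 / 74509 = 0.0001557 m/day.
In each layer the seepage velocity is v_i = q/n_i, so the layer transit time is t_i = b_i·n_i / q:
  layer 1 (clay): t_1 = 11.1 × 0.05 / 0.0001557 = 3565 d
  layer 2 (clean gravel): t_2 = 7.08 × 0.28 / 0.0001557 = 12733 d
  layer 3 (weathered basalt): t_3 = 13.2 × 0.17 / 0.0001557 = 14414 d
Total t = Σ t_i = 30712 days = 84.08 years.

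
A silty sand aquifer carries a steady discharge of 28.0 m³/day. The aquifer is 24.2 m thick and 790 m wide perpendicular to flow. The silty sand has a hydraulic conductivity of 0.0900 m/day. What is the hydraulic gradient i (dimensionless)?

0.0163

Cross-sectional area A = 790 × 24.2 = 19118 m².
From Q = K·A·i, i = Q / (K·A) = 28.0 / (0.09000 × 19118) = 0.01627.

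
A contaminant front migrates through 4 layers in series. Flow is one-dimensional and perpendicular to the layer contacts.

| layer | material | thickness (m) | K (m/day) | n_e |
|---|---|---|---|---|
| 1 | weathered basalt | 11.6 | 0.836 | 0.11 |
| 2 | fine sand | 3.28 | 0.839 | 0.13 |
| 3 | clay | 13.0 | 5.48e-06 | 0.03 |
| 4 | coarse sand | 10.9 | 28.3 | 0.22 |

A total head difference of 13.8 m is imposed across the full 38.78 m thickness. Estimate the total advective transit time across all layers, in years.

With flow normal to the layers, continuity requires the same specific discharge q through every layer.
Σ(b_i/K_i) = 11.6/0.836 + 3.28/0.839 + 13.0/5.48e-06 + 10.9/28.3 = 2.372e+06 d.
q = Δh / Σ(b_i/K_i) = 13.8 / 2.372e+06 = 5.817e-06 m/day.
In each layer the seepage velocity is v_i = q/n_i, so the layer transit time is t_i = b_i·n_i / q:
  layer 1 (weathered basalt): t_1 = 11.6 × 0.11 / 5.817e-06 = 2.194e+05 d
  layer 2 (fine sand): t_2 = 3.28 × 0.13 / 5.817e-06 = 73300 d
  layer 3 (clay): t_3 = 13.0 × 0.03 / 5.817e-06 = 67043 d
  layer 4 (coarse sand): t_4 = 10.9 × 0.22 / 5.817e-06 = 4.122e+05 d
Total t = Σ t_i = 7.719e+05 days = 2113 years.

2110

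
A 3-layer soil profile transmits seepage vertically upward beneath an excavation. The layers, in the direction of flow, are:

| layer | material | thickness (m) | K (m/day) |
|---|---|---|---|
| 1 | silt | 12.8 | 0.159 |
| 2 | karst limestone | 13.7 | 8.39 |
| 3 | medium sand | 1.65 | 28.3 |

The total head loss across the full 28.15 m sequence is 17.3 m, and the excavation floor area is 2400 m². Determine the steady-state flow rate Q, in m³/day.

Flow is perpendicular to layering, so the layers act in series and the equivalent K is the thickness-weighted harmonic mean.
Total thickness L = 12.8 + 13.7 + 1.65 = 28.15 m.
Σ(b_i/K_i) = 12.8/0.159 + 13.7/8.39 + 1.65/28.3 = 82.19 d.
K_eq = L / Σ(b_i/K_i) = 28.15 / 82.19 = 0.3425 m/day.
Q = K_eq · A · (Δh/L) = 0.3425 × 2400 × (17.3/28.15) = 505.1 m³/day.

505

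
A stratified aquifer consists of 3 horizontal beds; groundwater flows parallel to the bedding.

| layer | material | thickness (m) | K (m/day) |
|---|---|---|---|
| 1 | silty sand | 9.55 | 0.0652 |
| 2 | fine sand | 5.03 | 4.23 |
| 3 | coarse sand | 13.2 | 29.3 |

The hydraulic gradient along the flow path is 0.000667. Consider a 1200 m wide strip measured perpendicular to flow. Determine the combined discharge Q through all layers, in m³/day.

327

Flow is parallel to layering, so each bed carries its own Darcy discharge and the transmissivities add.
Σ(K_i·b_i) = 0.0652×9.55 + 4.23×5.03 + 29.3×13.2 = 408.7 m²/day.
Hydraulic gradient i = 0.000667.
Q = Σ(K_i·b_i) · W · i = 408.7 × 1200 × 0.0006670 = 327.1 m³/day.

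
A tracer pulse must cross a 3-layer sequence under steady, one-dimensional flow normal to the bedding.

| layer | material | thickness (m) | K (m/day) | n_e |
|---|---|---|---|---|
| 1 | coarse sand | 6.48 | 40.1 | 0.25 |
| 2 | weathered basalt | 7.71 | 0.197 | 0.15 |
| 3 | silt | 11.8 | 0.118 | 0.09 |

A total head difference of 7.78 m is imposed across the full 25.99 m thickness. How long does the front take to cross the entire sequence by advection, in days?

68.7

With flow normal to the layers, continuity requires the same specific discharge q through every layer.
Σ(b_i/K_i) = 6.48/40.1 + 7.71/0.197 + 11.8/0.118 = 139.3 d.
q = Δh / Σ(b_i/K_i) = 7.78 / 139.3 = 0.05585 m/day.
In each layer the seepage velocity is v_i = q/n_i, so the layer transit time is t_i = b_i·n_i / q:
  layer 1 (coarse sand): t_1 = 6.48 × 0.25 / 0.05585 = 29.01 d
  layer 2 (weathered basalt): t_2 = 7.71 × 0.15 / 0.05585 = 20.71 d
  layer 3 (silt): t_3 = 11.8 × 0.09 / 0.05585 = 19.01 d
Total t = Σ t_i = 68.73 days.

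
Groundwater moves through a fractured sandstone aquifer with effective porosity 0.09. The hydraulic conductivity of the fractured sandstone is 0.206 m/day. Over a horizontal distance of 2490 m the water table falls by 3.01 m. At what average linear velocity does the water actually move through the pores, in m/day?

Hydraulic gradient i = Δh / L = 3.01 / 2490 = 0.001209.
Darcy flux q = K · i = 0.2060 × 0.001209 = 0.0002490 m/day.
Seepage velocity v = q / n_e = 0.0002490 / 0.09 = 0.002767 m/day.

0.00277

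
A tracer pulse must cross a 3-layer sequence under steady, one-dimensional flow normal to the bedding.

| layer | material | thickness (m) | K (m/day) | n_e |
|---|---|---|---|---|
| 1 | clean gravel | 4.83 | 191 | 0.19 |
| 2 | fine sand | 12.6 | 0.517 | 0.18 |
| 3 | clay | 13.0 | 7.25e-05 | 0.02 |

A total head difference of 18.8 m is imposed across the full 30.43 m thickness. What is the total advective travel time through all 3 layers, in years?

With flow normal to the layers, continuity requires the same specific discharge q through every layer.
Σ(b_i/K_i) = 4.83/191 + 12.6/0.517 + 13.0/7.25e-05 = 1.793e+05 d.
q = Δh / Σ(b_i/K_i) = 18.8 / 1.793e+05 = 0.0001048 m/day.
In each layer the seepage velocity is v_i = q/n_i, so the layer transit time is t_i = b_i·n_i / q:
  layer 1 (clean gravel): t_1 = 4.83 × 0.19 / 0.0001048 = 8754 d
  layer 2 (fine sand): t_2 = 12.6 × 0.18 / 0.0001048 = 21635 d
  layer 3 (clay): t_3 = 13.0 × 0.02 / 0.0001048 = 2480 d
Total t = Σ t_i = 32869 days = 89.99 years.

90.0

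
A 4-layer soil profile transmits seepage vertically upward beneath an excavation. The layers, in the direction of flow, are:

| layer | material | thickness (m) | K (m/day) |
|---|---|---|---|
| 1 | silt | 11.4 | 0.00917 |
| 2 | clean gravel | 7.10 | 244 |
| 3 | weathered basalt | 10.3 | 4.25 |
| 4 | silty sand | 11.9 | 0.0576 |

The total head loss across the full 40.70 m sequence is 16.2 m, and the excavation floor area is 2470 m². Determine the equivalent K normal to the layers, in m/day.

Flow is perpendicular to layering, so the layers act in series and the equivalent K is the thickness-weighted harmonic mean.
Total thickness L = 11.4 + 7.10 + 10.3 + 11.9 = 40.70 m.
Σ(b_i/K_i) = 11.4/0.00917 + 7.10/244 + 10.3/4.25 + 11.9/0.0576 = 1452 d.
K_eq = L / Σ(b_i/K_i) = 40.70 / 1452 = 0.02803 m/day.

0.0280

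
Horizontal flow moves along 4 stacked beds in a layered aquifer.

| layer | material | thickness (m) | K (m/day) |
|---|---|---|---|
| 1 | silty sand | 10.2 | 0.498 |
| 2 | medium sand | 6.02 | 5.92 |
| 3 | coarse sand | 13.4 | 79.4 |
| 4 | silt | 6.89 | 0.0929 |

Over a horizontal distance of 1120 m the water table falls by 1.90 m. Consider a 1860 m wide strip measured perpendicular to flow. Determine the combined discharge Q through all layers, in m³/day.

3490

Flow is parallel to layering, so each bed carries its own Darcy discharge and the transmissivities add.
Σ(K_i·b_i) = 0.498×10.2 + 5.92×6.02 + 79.4×13.4 + 0.0929×6.89 = 1105 m²/day.
Hydraulic gradient i = Δh / L = 1.90 / 1120 = 0.001696.
Q = Σ(K_i·b_i) · W · i = 1105 × 1860 × 0.001696 = 3488 m³/day.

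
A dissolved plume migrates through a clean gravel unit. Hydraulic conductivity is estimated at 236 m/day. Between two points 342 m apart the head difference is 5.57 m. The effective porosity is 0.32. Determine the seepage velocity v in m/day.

Hydraulic gradient i = Δh / L = 5.57 / 342 = 0.01629.
Darcy flux q = K · i = 236.0 × 0.01629 = 3.844 m/day.
Seepage velocity v = q / n_e = 3.844 / 0.32 = 12.01 m/day.

12.0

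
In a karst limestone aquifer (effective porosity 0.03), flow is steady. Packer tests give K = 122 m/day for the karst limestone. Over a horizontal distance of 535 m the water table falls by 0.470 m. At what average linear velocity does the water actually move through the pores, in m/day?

Hydraulic gradient i = Δh / L = 0.470 / 535 = 0.0008785.
Darcy flux q = K · i = 122.0 × 0.0008785 = 0.1072 m/day.
Seepage velocity v = q / n_e = 0.1072 / 0.03 = 3.573 m/day.

3.57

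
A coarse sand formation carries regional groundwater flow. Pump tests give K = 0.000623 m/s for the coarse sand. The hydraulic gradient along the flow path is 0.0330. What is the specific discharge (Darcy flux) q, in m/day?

Convert K: 0.000623 m/s × 86400 = 53.83 m/day.
Hydraulic gradient i = 0.0330.
Specific discharge q = K · i = 53.83 × 0.03300 = 1.776 m/day.

1.78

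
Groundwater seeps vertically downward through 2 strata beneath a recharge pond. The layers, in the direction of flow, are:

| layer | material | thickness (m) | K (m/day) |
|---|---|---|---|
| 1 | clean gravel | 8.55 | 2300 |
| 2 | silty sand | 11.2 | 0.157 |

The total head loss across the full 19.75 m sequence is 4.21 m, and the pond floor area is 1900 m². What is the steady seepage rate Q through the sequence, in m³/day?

112

Flow is perpendicular to layering, so the layers act in series and the equivalent K is the thickness-weighted harmonic mean.
Total thickness L = 8.55 + 11.2 = 19.75 m.
Σ(b_i/K_i) = 8.55/2300 + 11.2/0.157 = 71.34 d.
K_eq = L / Σ(b_i/K_i) = 19.75 / 71.34 = 0.2768 m/day.
Q = K_eq · A · (Δh/L) = 0.2768 × 1900 × (4.21/19.75) = 112.1 m³/day.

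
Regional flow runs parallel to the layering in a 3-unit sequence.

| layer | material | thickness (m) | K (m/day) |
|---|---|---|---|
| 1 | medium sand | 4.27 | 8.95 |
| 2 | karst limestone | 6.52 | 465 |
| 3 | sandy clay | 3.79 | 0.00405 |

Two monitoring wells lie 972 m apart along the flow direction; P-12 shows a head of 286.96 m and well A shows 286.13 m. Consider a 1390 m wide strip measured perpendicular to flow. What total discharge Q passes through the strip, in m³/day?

Flow is parallel to layering, so each bed carries its own Darcy discharge and the transmissivities add.
Σ(K_i·b_i) = 8.95×4.27 + 465×6.52 + 0.00405×3.79 = 3070 m²/day.
Hydraulic gradient i = (286.96 − 286.13) / 972 = 0.83 / 972 = 0.0008539.
Q = Σ(K_i·b_i) · W · i = 3070 × 1390 × 0.0008539 = 3644 m³/day.

3640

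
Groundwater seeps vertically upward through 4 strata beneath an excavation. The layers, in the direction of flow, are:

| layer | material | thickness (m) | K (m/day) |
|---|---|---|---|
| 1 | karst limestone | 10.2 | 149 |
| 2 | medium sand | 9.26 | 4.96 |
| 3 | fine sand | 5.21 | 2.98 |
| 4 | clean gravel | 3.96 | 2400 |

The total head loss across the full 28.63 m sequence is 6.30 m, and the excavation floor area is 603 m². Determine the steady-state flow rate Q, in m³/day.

1030

Flow is perpendicular to layering, so the layers act in series and the equivalent K is the thickness-weighted harmonic mean.
Total thickness L = 10.2 + 9.26 + 5.21 + 3.96 = 28.63 m.
Σ(b_i/K_i) = 10.2/149 + 9.26/4.96 + 5.21/2.98 + 3.96/2400 = 3.685 d.
K_eq = L / Σ(b_i/K_i) = 28.63 / 3.685 = 7.769 m/day.
Q = K_eq · A · (Δh/L) = 7.769 × 603 × (6.30/28.63) = 1031 m³/day.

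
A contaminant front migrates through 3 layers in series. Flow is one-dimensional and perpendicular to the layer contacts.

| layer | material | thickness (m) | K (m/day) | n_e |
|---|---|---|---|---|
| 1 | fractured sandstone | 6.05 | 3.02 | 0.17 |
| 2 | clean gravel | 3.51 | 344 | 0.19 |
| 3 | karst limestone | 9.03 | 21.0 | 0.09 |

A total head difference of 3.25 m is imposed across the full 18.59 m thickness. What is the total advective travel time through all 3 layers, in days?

1.89

With flow normal to the layers, continuity requires the same specific discharge q through every layer.
Σ(b_i/K_i) = 6.05/3.02 + 3.51/344 + 9.03/21.0 = 2.444 d.
q = Δh / Σ(b_i/K_i) = 3.25 / 2.444 = 1.330 m/day.
In each layer the seepage velocity is v_i = q/n_i, so the layer transit time is t_i = b_i·n_i / q:
  layer 1 (fractured sandstone): t_1 = 6.05 × 0.17 / 1.330 = 0.7733 d
  layer 2 (clean gravel): t_2 = 3.51 × 0.19 / 1.330 = 0.5014 d
  layer 3 (karst limestone): t_3 = 9.03 × 0.09 / 1.330 = 0.6110 d
Total t = Σ t_i = 1.886 days.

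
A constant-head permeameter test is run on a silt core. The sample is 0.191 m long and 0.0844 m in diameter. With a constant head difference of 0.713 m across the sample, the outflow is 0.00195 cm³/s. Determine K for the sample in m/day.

Cross-sectional area A = π·(d/2)² = π × (0.0844/2)² = 0.005595 m².
Convert discharge: 0.00195 cm³/s = 1.950e-09 m³/s.
Darcy's law rearranged: K = Q·L / (A·Δh) = 1.950e-09 × 0.191 / (0.005595 × 0.713) = 9.337e-08 m/s = 0.008067 m/day.

0.00807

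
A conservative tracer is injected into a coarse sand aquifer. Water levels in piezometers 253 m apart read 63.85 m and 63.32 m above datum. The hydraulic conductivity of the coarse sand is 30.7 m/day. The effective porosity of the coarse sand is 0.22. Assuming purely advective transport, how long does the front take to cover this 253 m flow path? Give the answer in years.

Hydraulic gradient i = (63.85 − 63.32) / 253 = 0.53 / 253 = 0.002095.
Darcy flux q = K · i = 30.70 × 0.002095 = 0.06431 m/day.
Seepage velocity v = q / n_e = 0.06431 / 0.22 = 0.2923 m/day.
Travel time t = L / v = 253 / 0.2923 = 865.5 days = 2.370 years.

2.37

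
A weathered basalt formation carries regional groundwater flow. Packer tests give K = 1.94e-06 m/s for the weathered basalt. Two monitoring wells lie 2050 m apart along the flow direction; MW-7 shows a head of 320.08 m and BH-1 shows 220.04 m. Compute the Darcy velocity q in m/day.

0.00818

Convert K: 1.94e-06 m/s × 86400 = 0.1676 m/day.
Hydraulic gradient i = (320.08 − 220.04) / 2050 = 100.04 / 2050 = 0.04880.
Specific discharge q = K · i = 0.1676 × 0.04880 = 0.008180 m/day.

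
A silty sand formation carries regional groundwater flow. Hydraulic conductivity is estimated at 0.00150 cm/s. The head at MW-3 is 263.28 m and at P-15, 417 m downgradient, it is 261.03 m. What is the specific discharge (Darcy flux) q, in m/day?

Convert K: 0.00150 cm/s × 864 = 1.296 m/day.
Hydraulic gradient i = (263.28 − 261.03) / 417 = 2.25 / 417 = 0.005396.
Specific discharge q = K · i = 1.296 × 0.005396 = 0.006993 m/day.

0.00699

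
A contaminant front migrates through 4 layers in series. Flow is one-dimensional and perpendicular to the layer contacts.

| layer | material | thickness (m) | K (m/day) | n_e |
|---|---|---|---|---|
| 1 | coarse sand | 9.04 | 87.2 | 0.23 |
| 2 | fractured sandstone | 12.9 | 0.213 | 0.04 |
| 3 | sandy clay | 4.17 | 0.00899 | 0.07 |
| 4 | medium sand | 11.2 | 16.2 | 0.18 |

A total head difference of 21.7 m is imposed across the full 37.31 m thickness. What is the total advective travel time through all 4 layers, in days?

119

With flow normal to the layers, continuity requires the same specific discharge q through every layer.
Σ(b_i/K_i) = 9.04/87.2 + 12.9/0.213 + 4.17/0.00899 + 11.2/16.2 = 525.2 d.
q = Δh / Σ(b_i/K_i) = 21.7 / 525.2 = 0.04132 m/day.
In each layer the seepage velocity is v_i = q/n_i, so the layer transit time is t_i = b_i·n_i / q:
  layer 1 (coarse sand): t_1 = 9.04 × 0.23 / 0.04132 = 50.32 d
  layer 2 (fractured sandstone): t_2 = 12.9 × 0.04 / 0.04132 = 12.49 d
  layer 3 (sandy clay): t_3 = 4.17 × 0.07 / 0.04132 = 7.065 d
  layer 4 (medium sand): t_4 = 11.2 × 0.18 / 0.04132 = 48.79 d
Total t = Σ t_i = 118.7 days.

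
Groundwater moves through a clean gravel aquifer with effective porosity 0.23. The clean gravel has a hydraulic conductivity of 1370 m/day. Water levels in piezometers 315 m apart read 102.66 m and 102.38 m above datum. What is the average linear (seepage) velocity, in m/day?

5.29

Hydraulic gradient i = (102.66 − 102.38) / 315 = 0.28 / 315 = 0.0008889.
Darcy flux q = K · i = 1370 × 0.0008889 = 1.218 m/day.
Seepage velocity v = q / n_e = 1.218 / 0.23 = 5.295 m/day.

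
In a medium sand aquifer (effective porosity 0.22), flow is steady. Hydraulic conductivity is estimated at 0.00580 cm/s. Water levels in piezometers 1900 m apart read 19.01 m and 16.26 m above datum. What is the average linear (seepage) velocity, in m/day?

Convert K: 0.00580 cm/s × 864 = 5.011 m/day.
Hydraulic gradient i = (19.01 − 16.26) / 1900 = 2.75 / 1900 = 0.001447.
Darcy flux q = K · i = 5.011 × 0.001447 = 0.007253 m/day.
Seepage velocity v = q / n_e = 0.007253 / 0.22 = 0.03297 m/day.

0.0330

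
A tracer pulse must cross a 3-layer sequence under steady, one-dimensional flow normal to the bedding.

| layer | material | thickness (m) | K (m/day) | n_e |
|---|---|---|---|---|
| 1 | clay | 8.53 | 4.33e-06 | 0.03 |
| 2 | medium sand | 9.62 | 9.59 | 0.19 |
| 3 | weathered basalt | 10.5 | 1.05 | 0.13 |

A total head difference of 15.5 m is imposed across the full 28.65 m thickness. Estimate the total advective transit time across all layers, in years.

With flow normal to the layers, continuity requires the same specific discharge q through every layer.
Σ(b_i/K_i) = 8.53/4.33e-06 + 9.62/9.59 + 10.5/1.05 = 1.970e+06 d.
q = Δh / Σ(b_i/K_i) = 15.5 / 1.970e+06 = 7.868e-06 m/day.
In each layer the seepage velocity is v_i = q/n_i, so the layer transit time is t_i = b_i·n_i / q:
  layer 1 (clay): t_1 = 8.53 × 0.03 / 7.868e-06 = 32524 d
  layer 2 (medium sand): t_2 = 9.62 × 0.19 / 7.868e-06 = 2.323e+05 d
  layer 3 (weathered basalt): t_3 = 10.5 × 0.13 / 7.868e-06 = 1.735e+05 d
Total t = Σ t_i = 4.383e+05 days = 1200 years.

1200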